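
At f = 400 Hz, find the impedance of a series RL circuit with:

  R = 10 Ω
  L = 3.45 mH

Step 1 — Angular frequency: ω = 2π·f = 2π·400 = 2513 rad/s.
Step 2 — Component impedances:
  R: Z = R = 10 Ω
  L: Z = jωL = j·2513·0.00345 = 0 + j8.671 Ω
Step 3 — Series combination: Z_total = R + L = 10 + j8.671 Ω = 13.24∠40.9° Ω.

Z = 10 + j8.671 Ω = 13.24∠40.9° Ω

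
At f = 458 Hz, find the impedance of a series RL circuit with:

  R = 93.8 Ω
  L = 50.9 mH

Step 1 — Angular frequency: ω = 2π·f = 2π·458 = 2878 rad/s.
Step 2 — Component impedances:
  R: Z = R = 93.8 Ω
  L: Z = jωL = j·2878·0.0509 = 0 + j146.5 Ω
Step 3 — Series combination: Z_total = R + L = 93.8 + j146.5 Ω = 173.9∠57.4° Ω.

Z = 93.8 + j146.5 Ω = 173.9∠57.4° Ω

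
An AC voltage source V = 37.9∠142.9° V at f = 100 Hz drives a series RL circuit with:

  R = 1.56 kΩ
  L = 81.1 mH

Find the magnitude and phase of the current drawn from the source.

Step 1 — Angular frequency: ω = 2π·f = 2π·100 = 628.3 rad/s.
Step 2 — Component impedances:
  R: Z = R = 1560 Ω
  L: Z = jωL = j·628.3·0.0811 = 0 + j50.96 Ω
Step 3 — Series combination: Z_total = R + L = 1560 + j50.96 Ω = 1561∠1.9° Ω.
Step 4 — Source phasor: V = 37.9∠142.9° V = -30.23 + j22.86 V.
Step 5 — Ohm's law: I = V / Z_total = (-30.23 + j22.86) / (1560 + j50.96) = -0.01888 + j0.01527 A.
Step 6 — Convert to polar: |I| = 0.02428 A, ∠I = 141.0°.

I = 0.02428∠141.0° A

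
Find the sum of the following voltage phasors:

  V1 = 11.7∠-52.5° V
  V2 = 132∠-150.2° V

Step 1 — Convert each phasor to rectangular form:
  V1 = 11.7·(cos(-52.5°) + j·sin(-52.5°)) = 7.123 - j9.282 V
  V2 = 132·(cos(-150.2°) + j·sin(-150.2°)) = -114.5 - j65.6 V
Step 2 — Sum components: V_total = -107.4 - j74.88 V.
Step 3 — Convert to polar: |V_total| = 130.9 V, ∠V_total = -145.1°.

V_total = 130.9∠-145.1° V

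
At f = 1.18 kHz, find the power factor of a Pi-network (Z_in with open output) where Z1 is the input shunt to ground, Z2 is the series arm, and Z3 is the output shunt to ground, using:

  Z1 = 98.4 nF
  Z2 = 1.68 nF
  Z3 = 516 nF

Step 1 — Angular frequency: ω = 2π·f = 2π·1180 = 7414 rad/s.
Step 2 — Component impedances:
  Z1: Z = 1/(jωC) = -j/(ω·C) = 0 - j1371 Ω
  Z2: Z = 1/(jωC) = -j/(ω·C) = 0 - j8.028e+04 Ω
  Z3: Z = 1/(jωC) = -j/(ω·C) = 0 - j261.4 Ω
Step 3 — With open output, the series arm Z2 and the output shunt Z3 appear in series to ground: Z2 + Z3 = 0 - j8.055e+04 Ω.
Step 4 — Parallel with input shunt Z1: Z_in = Z1 || (Z2 + Z3) = 0 - j1348 Ω = 1348∠-90.0° Ω.
Step 5 — Power factor: PF = cos(φ) = Re(Z)/|Z| = 0/1348 = 0.
Step 6 — Type: Im(Z) = -1348 ⇒ leading (phase φ = -90.0°).

PF = 0 (leading, φ = -90.0°)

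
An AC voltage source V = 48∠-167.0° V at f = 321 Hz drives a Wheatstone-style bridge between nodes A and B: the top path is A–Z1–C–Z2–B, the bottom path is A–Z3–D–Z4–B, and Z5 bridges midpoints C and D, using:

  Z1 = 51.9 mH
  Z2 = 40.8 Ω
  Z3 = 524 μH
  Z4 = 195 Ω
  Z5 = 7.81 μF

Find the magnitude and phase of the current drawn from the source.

Step 1 — Angular frequency: ω = 2π·f = 2π·321 = 2017 rad/s.
Step 2 — Component impedances:
  Z1: Z = jωL = j·2017·0.0519 = 0 + j104.7 Ω
  Z2: Z = R = 40.8 Ω
  Z3: Z = jωL = j·2017·0.000524 = 0 + j1.057 Ω
  Z4: Z = R = 195 Ω
  Z5: Z = 1/(jωC) = -j/(ω·C) = 0 - j63.48 Ω
Step 3 — Bridge requires nodal analysis (the Z5 bridge couples midpoints C and D, so the two paths cannot be reduced to a simple series/parallel combination). Setting node B to ground and injecting 1 A at node A, the 3-node admittance system at A, C, D solves to V_A = Z_AB = 82.88 - j71.89 Ω = 109.7∠-40.9° Ω.
Step 4 — Source phasor: V = 48∠-167.0° V = -46.77 - j10.8 V.
Step 5 — Ohm's law: I = V / Z_total = (-46.77 - j10.8) / (82.88 - j71.89) = -0.2576 - j0.3537 A.
Step 6 — Convert to polar: |I| = 0.4375 A, ∠I = -126.1°.

I = 0.4375∠-126.1° A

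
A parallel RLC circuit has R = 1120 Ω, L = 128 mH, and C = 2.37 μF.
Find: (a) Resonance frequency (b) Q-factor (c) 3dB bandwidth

Step 1 — Resonance: ω₀ = 1/√(LC) = 1/√(0.128·2.37e-06) = 1816 rad/s.
Step 2 — f₀ = ω₀/(2π) = 289 Hz.
Step 3 — Parallel Q: Q = R/(ω₀L) = 1120/(1816·0.128) = 4.819.
Step 4 — Bandwidth: Δω = ω₀/Q = 376.7 rad/s; BW = Δω/(2π) = 59.96 Hz.

(a) f₀ = 289 Hz  (b) Q = 4.819  (c) BW = 59.96 Hz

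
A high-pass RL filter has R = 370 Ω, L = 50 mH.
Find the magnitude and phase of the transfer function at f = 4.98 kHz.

Step 1 — Angular frequency: ω = 2π·4980 = 3.129e+04 rad/s.
Step 2 — Transfer function: H(jω) = jωL/(R + jωL).
Step 3 — Numerator jωL = j·1565; denominator R + jωL = 370 + j1565.
Step 4 — H = 0.947 + j0.224.
Step 5 — Magnitude: |H| = 0.9732 (-0.2 dB); phase: φ = 13.3°.

|H| = 0.9732 (-0.2 dB), φ = 13.3°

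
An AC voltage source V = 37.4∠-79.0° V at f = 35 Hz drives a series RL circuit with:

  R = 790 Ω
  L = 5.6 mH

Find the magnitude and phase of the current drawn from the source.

Step 1 — Angular frequency: ω = 2π·f = 2π·35 = 219.9 rad/s.
Step 2 — Component impedances:
  R: Z = R = 790 Ω
  L: Z = jωL = j·219.9·0.0056 = 0 + j1.232 Ω
Step 3 — Series combination: Z_total = R + L = 790 + j1.232 Ω = 790∠0.1° Ω.
Step 4 — Source phasor: V = 37.4∠-79.0° V = 7.136 - j36.71 V.
Step 5 — Ohm's law: I = V / Z_total = (7.136 - j36.71) / (790 + j1.232) = 0.008961 - j0.04649 A.
Step 6 — Convert to polar: |I| = 0.04734 A, ∠I = -79.1°.

I = 0.04734∠-79.1° A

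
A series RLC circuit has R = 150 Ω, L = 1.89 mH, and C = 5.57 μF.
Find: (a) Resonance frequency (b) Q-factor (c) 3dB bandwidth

Step 1 — Resonance condition Im(Z)=0 gives ω₀ = 1/√(LC).
Step 2 — ω₀ = 1/√(0.00189·5.57e-06) = 9746 rad/s.
Step 3 — f₀ = ω₀/(2π) = 1551 Hz.
Step 4 — Series Q: Q = ω₀L/R = 9746·0.00189/150 = 0.1228.
Step 5 — 3dB bandwidth: Δω = ω₀/Q = 7.937e+04 rad/s; BW = Δω/(2π) = 1.263e+04 Hz.

(a) f₀ = 1551 Hz  (b) Q = 0.1228  (c) BW = 1.263e+04 Hz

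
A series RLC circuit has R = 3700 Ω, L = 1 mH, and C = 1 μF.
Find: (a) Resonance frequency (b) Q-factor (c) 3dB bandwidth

Step 1 — Resonance: ω₀ = 1/√(LC) = 1/√(0.001·1e-06) = 3.162e+04 rad/s.
Step 2 — f₀ = ω₀/(2π) = 5033 Hz.
Step 3 — Series Q: Q = ω₀L/R = 3.162e+04·0.001/3700 = 0.008547.
Step 4 — Bandwidth: Δω = ω₀/Q = 3.7e+06 rad/s; BW = Δω/(2π) = 5.889e+05 Hz.

(a) f₀ = 5033 Hz  (b) Q = 0.008547  (c) BW = 5.889e+05 Hz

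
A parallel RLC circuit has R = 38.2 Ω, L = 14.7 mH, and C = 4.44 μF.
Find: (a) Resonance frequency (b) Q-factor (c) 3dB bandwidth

Step 1 — Resonance: ω₀ = 1/√(LC) = 1/√(0.0147·4.44e-06) = 3914 rad/s.
Step 2 — f₀ = ω₀/(2π) = 623 Hz.
Step 3 — Parallel Q: Q = R/(ω₀L) = 38.2/(3914·0.0147) = 0.6639.
Step 4 — Bandwidth: Δω = ω₀/Q = 5896 rad/s; BW = Δω/(2π) = 938.4 Hz.

(a) f₀ = 623 Hz  (b) Q = 0.6639  (c) BW = 938.4 Hz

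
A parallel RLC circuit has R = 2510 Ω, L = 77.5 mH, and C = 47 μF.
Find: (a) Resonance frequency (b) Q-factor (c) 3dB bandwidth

Step 1 — Resonance: ω₀ = 1/√(LC) = 1/√(0.0775·4.7e-05) = 524 rad/s.
Step 2 — f₀ = ω₀/(2π) = 83.39 Hz.
Step 3 — Parallel Q: Q = R/(ω₀L) = 2510/(524·0.0775) = 61.81.
Step 4 — Bandwidth: Δω = ω₀/Q = 8.477 rad/s; BW = Δω/(2π) = 1.349 Hz.

(a) f₀ = 83.39 Hz  (b) Q = 61.81  (c) BW = 1.349 Hz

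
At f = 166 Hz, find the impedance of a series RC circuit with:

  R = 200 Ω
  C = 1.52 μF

Step 1 — Angular frequency: ω = 2π·f = 2π·166 = 1043 rad/s.
Step 2 — Component impedances:
  R: Z = R = 200 Ω
  C: Z = 1/(jωC) = -j/(ω·C) = 0 - j630.8 Ω
Step 3 — Series combination: Z_total = R + C = 200 - j630.8 Ω = 661.7∠-72.4° Ω.

Z = 200 - j630.8 Ω = 661.7∠-72.4° Ω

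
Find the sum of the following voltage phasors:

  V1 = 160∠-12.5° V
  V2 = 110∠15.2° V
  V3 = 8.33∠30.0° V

Step 1 — Convert each phasor to rectangular form:
  V1 = 160·(cos(-12.5°) + j·sin(-12.5°)) = 156.2 - j34.63 V
  V2 = 110·(cos(15.2°) + j·sin(15.2°)) = 106.2 + j28.84 V
  V3 = 8.33·(cos(30.0°) + j·sin(30.0°)) = 7.214 + j4.165 V
Step 2 — Sum components: V_total = 269.6 - j1.625 V.
Step 3 — Convert to polar: |V_total| = 269.6 V, ∠V_total = -0.3°.

V_total = 269.6∠-0.3° V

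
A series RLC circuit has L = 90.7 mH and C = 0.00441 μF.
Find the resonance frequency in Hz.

Step 1 — Resonance condition Im(Z)=0 gives ω₀ = 1/√(LC).
Step 2 — ω₀ = 1/√(0.0907·4.41e-09) = 5e+04 rad/s.
Step 3 — f₀ = ω₀/(2π) = 7958 Hz.

f₀ = 7958 Hz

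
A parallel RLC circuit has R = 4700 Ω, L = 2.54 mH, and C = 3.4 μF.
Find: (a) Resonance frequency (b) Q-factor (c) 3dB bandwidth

Step 1 — Resonance: ω₀ = 1/√(LC) = 1/√(0.00254·3.4e-06) = 1.076e+04 rad/s.
Step 2 — f₀ = ω₀/(2π) = 1713 Hz.
Step 3 — Parallel Q: Q = R/(ω₀L) = 4700/(1.076e+04·0.00254) = 172.
Step 4 — Bandwidth: Δω = ω₀/Q = 62.58 rad/s; BW = Δω/(2π) = 9.96 Hz.

(a) f₀ = 1713 Hz  (b) Q = 172  (c) BW = 9.96 Hz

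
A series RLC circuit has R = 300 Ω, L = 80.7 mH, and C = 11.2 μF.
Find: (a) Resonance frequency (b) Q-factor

Step 1 — Resonance condition Im(Z)=0 gives ω₀ = 1/√(LC).
Step 2 — ω₀ = 1/√(0.0807·1.12e-05) = 1052 rad/s.
Step 3 — f₀ = ω₀/(2π) = 167.4 Hz.
Step 4 — Series Q: Q = ω₀L/R = 1052·0.0807/300 = 0.2829.

(a) f₀ = 167.4 Hz  (b) Q = 0.2829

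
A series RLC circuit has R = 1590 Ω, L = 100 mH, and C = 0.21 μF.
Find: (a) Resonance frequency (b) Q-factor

Step 1 — Resonance condition Im(Z)=0 gives ω₀ = 1/√(LC).
Step 2 — ω₀ = 1/√(0.1·2.1e-07) = 6901 rad/s.
Step 3 — f₀ = ω₀/(2π) = 1098 Hz.
Step 4 — Series Q: Q = ω₀L/R = 6901·0.1/1590 = 0.434.

(a) f₀ = 1098 Hz  (b) Q = 0.434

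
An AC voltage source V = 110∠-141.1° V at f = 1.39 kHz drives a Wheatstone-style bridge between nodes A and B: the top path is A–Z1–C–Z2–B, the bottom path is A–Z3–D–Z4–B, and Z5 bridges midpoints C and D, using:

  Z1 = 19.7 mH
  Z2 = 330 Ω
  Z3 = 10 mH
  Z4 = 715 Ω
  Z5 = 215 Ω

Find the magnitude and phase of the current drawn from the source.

Step 1 — Angular frequency: ω = 2π·f = 2π·1390 = 8734 rad/s.
Step 2 — Component impedances:
  Z1: Z = jωL = j·8734·0.0197 = 0 + j172.1 Ω
  Z2: Z = R = 330 Ω
  Z3: Z = jωL = j·8734·0.01 = 0 + j87.34 Ω
  Z4: Z = R = 715 Ω
  Z5: Z = R = 215 Ω
Step 3 — Bridge requires nodal analysis (the Z5 bridge couples midpoints C and D, so the two paths cannot be reduced to a simple series/parallel combination). Setting node B to ground and injecting 1 A at node A, the 3-node admittance system at A, C, D solves to V_A = Z_AB = 240.4 + j67.98 Ω = 249.8∠15.8° Ω.
Step 4 — Source phasor: V = 110∠-141.1° V = -85.61 - j69.08 V.
Step 5 — Ohm's law: I = V / Z_total = (-85.61 - j69.08) / (240.4 + j67.98) = -0.4049 - j0.1728 A.
Step 6 — Convert to polar: |I| = 0.4403 A, ∠I = -156.9°.

I = 0.4403∠-156.9° A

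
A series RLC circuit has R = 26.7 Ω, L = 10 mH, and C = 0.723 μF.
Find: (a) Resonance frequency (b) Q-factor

Step 1 — Resonance condition Im(Z)=0 gives ω₀ = 1/√(LC).
Step 2 — ω₀ = 1/√(0.01·7.23e-07) = 1.176e+04 rad/s.
Step 3 — f₀ = ω₀/(2π) = 1872 Hz.
Step 4 — Series Q: Q = ω₀L/R = 1.176e+04·0.01/26.7 = 4.405.

(a) f₀ = 1872 Hz  (b) Q = 4.405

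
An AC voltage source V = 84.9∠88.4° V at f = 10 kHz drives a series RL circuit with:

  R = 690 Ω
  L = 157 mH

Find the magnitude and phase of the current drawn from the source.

Step 1 — Angular frequency: ω = 2π·f = 2π·1e+04 = 6.283e+04 rad/s.
Step 2 — Component impedances:
  R: Z = R = 690 Ω
  L: Z = jωL = j·6.283e+04·0.157 = 0 + j9865 Ω
Step 3 — Series combination: Z_total = R + L = 690 + j9865 Ω = 9889∠86.0° Ω.
Step 4 — Source phasor: V = 84.9∠88.4° V = 2.371 + j84.87 V.
Step 5 — Ohm's law: I = V / Z_total = (2.371 + j84.87) / (690 + j9865) = 0.008578 + j0.0003597 A.
Step 6 — Convert to polar: |I| = 0.008586 A, ∠I = 2.4°.

I = 0.008586∠2.4° A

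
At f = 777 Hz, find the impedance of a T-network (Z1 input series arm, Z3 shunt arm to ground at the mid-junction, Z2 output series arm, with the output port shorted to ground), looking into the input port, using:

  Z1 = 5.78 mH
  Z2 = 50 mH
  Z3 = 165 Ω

Step 1 — Angular frequency: ω = 2π·f = 2π·777 = 4882 rad/s.
Step 2 — Component impedances:
  Z1: Z = jωL = j·4882·0.00578 = 0 + j28.22 Ω
  Z2: Z = jωL = j·4882·0.05 = 0 + j244.1 Ω
  Z3: Z = R = 165 Ω
Step 3 — With the output port shorted to ground, the output series arm Z2 runs from the junction to ground; the shunt arm Z3 also runs from the junction to ground. They appear in parallel: Z3 || Z2 = 113.3 + j76.55 Ω.
Step 4 — Series with input arm Z1: Z_in = Z1 + (Z3 || Z2) = 113.3 + j104.8 Ω = 154.3∠42.8° Ω.

Z = 113.3 + j104.8 Ω = 154.3∠42.8° Ω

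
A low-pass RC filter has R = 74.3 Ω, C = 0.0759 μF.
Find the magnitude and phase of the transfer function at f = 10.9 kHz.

Step 1 — Angular frequency: ω = 2π·1.09e+04 = 6.849e+04 rad/s.
Step 2 — Transfer function: H(jω) = 1/(1 + jωRC).
Step 3 — Denominator: 1 + jωRC = 1 + j·6.849e+04·74.3·7.59e-08 = 1 + j0.3862.
Step 4 — H = 0.8702 - j0.3361.
Step 5 — Magnitude: |H| = 0.9328 (-0.6 dB); phase: φ = -21.1°.

|H| = 0.9328 (-0.6 dB), φ = -21.1°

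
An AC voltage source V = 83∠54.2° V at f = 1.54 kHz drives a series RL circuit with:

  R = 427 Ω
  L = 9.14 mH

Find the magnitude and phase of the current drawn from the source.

Step 1 — Angular frequency: ω = 2π·f = 2π·1540 = 9676 rad/s.
Step 2 — Component impedances:
  R: Z = R = 427 Ω
  L: Z = jωL = j·9676·0.00914 = 0 + j88.44 Ω
Step 3 — Series combination: Z_total = R + L = 427 + j88.44 Ω = 436.1∠11.7° Ω.
Step 4 — Source phasor: V = 83∠54.2° V = 48.55 + j67.32 V.
Step 5 — Ohm's law: I = V / Z_total = (48.55 + j67.32) / (427 + j88.44) = 0.1403 + j0.1286 A.
Step 6 — Convert to polar: |I| = 0.1903 A, ∠I = 42.5°.

I = 0.1903∠42.5° A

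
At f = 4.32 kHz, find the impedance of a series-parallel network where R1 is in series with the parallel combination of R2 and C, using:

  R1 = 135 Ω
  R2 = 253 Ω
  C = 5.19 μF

Step 1 — Angular frequency: ω = 2π·f = 2π·4320 = 2.714e+04 rad/s.
Step 2 — Component impedances:
  R1: Z = R = 135 Ω
  R2: Z = R = 253 Ω
  C: Z = 1/(jωC) = -j/(ω·C) = 0 - j7.099 Ω
Step 3 — Parallel branch: R2 || C = 1/(1/R2 + 1/C) = 0.199 - j7.093 Ω.
Step 4 — Series with R1: Z_total = R1 + (R2 || C) = 135.2 - j7.093 Ω = 135.4∠-3.0° Ω.

Z = 135.2 - j7.093 Ω = 135.4∠-3.0° Ω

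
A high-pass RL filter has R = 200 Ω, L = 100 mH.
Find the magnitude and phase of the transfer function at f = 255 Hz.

Step 1 — Angular frequency: ω = 2π·255 = 1602 rad/s.
Step 2 — Transfer function: H(jω) = jωL/(R + jωL).
Step 3 — Numerator jωL = j·160.2; denominator R + jωL = 200 + j160.2.
Step 4 — H = 0.3909 + j0.488.
Step 5 — Magnitude: |H| = 0.6252 (-4.1 dB); phase: φ = 51.3°.

|H| = 0.6252 (-4.1 dB), φ = 51.3°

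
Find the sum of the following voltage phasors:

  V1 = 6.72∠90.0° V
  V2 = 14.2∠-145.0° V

Step 1 — Convert each phasor to rectangular form:
  V1 = 6.72·(cos(90.0°) + j·sin(90.0°)) = 0 + j6.72 V
  V2 = 14.2·(cos(-145.0°) + j·sin(-145.0°)) = -11.63 - j8.145 V
Step 2 — Sum components: V_total = -11.63 - j1.425 V.
Step 3 — Convert to polar: |V_total| = 11.72 V, ∠V_total = -173.0°.

V_total = 11.72∠-173.0° V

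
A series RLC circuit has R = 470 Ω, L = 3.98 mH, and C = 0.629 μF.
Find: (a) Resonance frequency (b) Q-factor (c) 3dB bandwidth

Step 1 — Resonance condition Im(Z)=0 gives ω₀ = 1/√(LC).
Step 2 — ω₀ = 1/√(0.00398·6.29e-07) = 1.999e+04 rad/s.
Step 3 — f₀ = ω₀/(2π) = 3181 Hz.
Step 4 — Series Q: Q = ω₀L/R = 1.999e+04·0.00398/470 = 0.1692.
Step 5 — 3dB bandwidth: Δω = ω₀/Q = 1.181e+05 rad/s; BW = Δω/(2π) = 1.879e+04 Hz.

(a) f₀ = 3181 Hz  (b) Q = 0.1692  (c) BW = 1.879e+04 Hz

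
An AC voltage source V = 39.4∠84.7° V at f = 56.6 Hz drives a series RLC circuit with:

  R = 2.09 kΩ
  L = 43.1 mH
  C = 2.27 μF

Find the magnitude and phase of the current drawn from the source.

Step 1 — Angular frequency: ω = 2π·f = 2π·56.6 = 355.6 rad/s.
Step 2 — Component impedances:
  R: Z = R = 2090 Ω
  L: Z = jωL = j·355.6·0.0431 = 0 + j15.33 Ω
  C: Z = 1/(jωC) = -j/(ω·C) = 0 - j1239 Ω
Step 3 — Series combination: Z_total = R + L + C = 2090 - j1223 Ω = 2422∠-30.3° Ω.
Step 4 — Source phasor: V = 39.4∠84.7° V = 3.639 + j39.23 V.
Step 5 — Ohm's law: I = V / Z_total = (3.639 + j39.23) / (2090 - j1223) = -0.006887 + j0.01474 A.
Step 6 — Convert to polar: |I| = 0.01627 A, ∠I = 115.0°.

I = 0.01627∠115.0° A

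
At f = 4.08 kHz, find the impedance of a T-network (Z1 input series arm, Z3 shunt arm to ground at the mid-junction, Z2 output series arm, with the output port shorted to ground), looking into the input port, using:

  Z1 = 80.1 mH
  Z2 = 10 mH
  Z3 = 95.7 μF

Step 1 — Angular frequency: ω = 2π·f = 2π·4080 = 2.564e+04 rad/s.
Step 2 — Component impedances:
  Z1: Z = jωL = j·2.564e+04·0.0801 = 0 + j2053 Ω
  Z2: Z = jωL = j·2.564e+04·0.01 = 0 + j256.4 Ω
  Z3: Z = 1/(jωC) = -j/(ω·C) = 0 - j0.4076 Ω
Step 3 — With the output port shorted to ground, the output series arm Z2 runs from the junction to ground; the shunt arm Z3 also runs from the junction to ground. They appear in parallel: Z3 || Z2 = 0 - j0.4083 Ω.
Step 4 — Series with input arm Z1: Z_in = Z1 + (Z3 || Z2) = 0 + j2053 Ω = 2053∠90.0° Ω.

Z = 0 + j2053 Ω = 2053∠90.0° Ω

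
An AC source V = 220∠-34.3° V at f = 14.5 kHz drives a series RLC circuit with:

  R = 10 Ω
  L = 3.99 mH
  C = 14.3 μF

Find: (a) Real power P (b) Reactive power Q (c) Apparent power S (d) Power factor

Step 1 — Angular frequency: ω = 2π·f = 2π·1.45e+04 = 9.111e+04 rad/s.
Step 2 — Component impedances:
  R: Z = R = 10 Ω
  L: Z = jωL = j·9.111e+04·0.00399 = 0 + j363.5 Ω
  C: Z = 1/(jωC) = -j/(ω·C) = 0 - j0.7676 Ω
Step 3 — Series combination: Z_total = R + L + C = 10 + j362.7 Ω = 362.9∠88.4° Ω.
Step 4 — Source phasor: V = 220∠-34.3° V = 181.7 - j124 V.
Step 5 — Current: I = V / Z = -0.3277 - j0.5101 A = 0.6063∠-122.7° A.
Step 6 — Complex power: S = V·I* = 3.675 + j133.3 VA.
Step 7 — Real power: P = Re(S) = 3.675 W.
Step 8 — Reactive power: Q = Im(S) = 133.3 VAR.
Step 9 — Apparent power: |S| = 133.4 VA.
Step 10 — Power factor: PF = P/|S| = 0.02756 (lagging).

(a) P = 3.675 W  (b) Q = 133.3 VAR  (c) S = 133.4 VA  (d) PF = 0.02756 (lagging)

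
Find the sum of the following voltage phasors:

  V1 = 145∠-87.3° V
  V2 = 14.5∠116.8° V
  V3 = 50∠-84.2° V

Step 1 — Convert each phasor to rectangular form:
  V1 = 145·(cos(-87.3°) + j·sin(-87.3°)) = 6.83 - j144.8 V
  V2 = 14.5·(cos(116.8°) + j·sin(116.8°)) = -6.538 + j12.94 V
  V3 = 50·(cos(-84.2°) + j·sin(-84.2°)) = 5.053 - j49.74 V
Step 2 — Sum components: V_total = 5.346 - j181.6 V.
Step 3 — Convert to polar: |V_total| = 181.7 V, ∠V_total = -88.3°.

V_total = 181.7∠-88.3° V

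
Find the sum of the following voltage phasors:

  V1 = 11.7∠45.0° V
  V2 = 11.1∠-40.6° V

Step 1 — Convert each phasor to rectangular form:
  V1 = 11.7·(cos(45.0°) + j·sin(45.0°)) = 8.273 + j8.273 V
  V2 = 11.1·(cos(-40.6°) + j·sin(-40.6°)) = 8.428 - j7.224 V
Step 2 — Sum components: V_total = 16.7 + j1.05 V.
Step 3 — Convert to polar: |V_total| = 16.73 V, ∠V_total = 3.6°.

V_total = 16.73∠3.6° V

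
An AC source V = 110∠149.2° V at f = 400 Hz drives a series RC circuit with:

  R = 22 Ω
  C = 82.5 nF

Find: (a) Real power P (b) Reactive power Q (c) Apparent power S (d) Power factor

Step 1 — Angular frequency: ω = 2π·f = 2π·400 = 2513 rad/s.
Step 2 — Component impedances:
  R: Z = R = 22 Ω
  C: Z = 1/(jωC) = -j/(ω·C) = 0 - j4823 Ω
Step 3 — Series combination: Z_total = R + C = 22 - j4823 Ω = 4823∠-89.7° Ω.
Step 4 — Source phasor: V = 110∠149.2° V = -94.49 + j56.32 V.
Step 5 — Current: I = V / Z = -0.01177 - j0.01954 A = 0.02281∠-121.1° A.
Step 6 — Complex power: S = V·I* = 0.01144 - j2.509 VA.
Step 7 — Real power: P = Re(S) = 0.01144 W.
Step 8 — Reactive power: Q = Im(S) = -2.509 VAR.
Step 9 — Apparent power: |S| = 2.509 VA.
Step 10 — Power factor: PF = P/|S| = 0.004562 (leading).

(a) P = 0.01144 W  (b) Q = -2.509 VAR  (c) S = 2.509 VA  (d) PF = 0.004562 (leading)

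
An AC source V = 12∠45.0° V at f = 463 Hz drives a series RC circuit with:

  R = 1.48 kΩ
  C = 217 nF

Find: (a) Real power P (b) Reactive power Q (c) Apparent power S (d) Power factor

Step 1 — Angular frequency: ω = 2π·f = 2π·463 = 2909 rad/s.
Step 2 — Component impedances:
  R: Z = R = 1480 Ω
  C: Z = 1/(jωC) = -j/(ω·C) = 0 - j1584 Ω
Step 3 — Series combination: Z_total = R + C = 1480 - j1584 Ω = 2168∠-46.9° Ω.
Step 4 — Source phasor: V = 12∠45.0° V = 8.485 + j8.485 V.
Step 5 — Current: I = V / Z = -0.0001879 + j0.005532 A = 0.005535∠91.9° A.
Step 6 — Complex power: S = V·I* = 0.04535 - j0.04854 VA.
Step 7 — Real power: P = Re(S) = 0.04535 W.
Step 8 — Reactive power: Q = Im(S) = -0.04854 VAR.
Step 9 — Apparent power: |S| = 0.06642 VA.
Step 10 — Power factor: PF = P/|S| = 0.6827 (leading).

(a) P = 0.04535 W  (b) Q = -0.04854 VAR  (c) S = 0.06642 VA  (d) PF = 0.6827 (leading)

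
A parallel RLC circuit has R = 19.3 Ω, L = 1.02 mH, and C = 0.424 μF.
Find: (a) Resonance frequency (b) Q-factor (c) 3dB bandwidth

Step 1 — Resonance: ω₀ = 1/√(LC) = 1/√(0.00102·4.24e-07) = 4.809e+04 rad/s.
Step 2 — f₀ = ω₀/(2π) = 7653 Hz.
Step 3 — Parallel Q: Q = R/(ω₀L) = 19.3/(4.809e+04·0.00102) = 0.3935.
Step 4 — Bandwidth: Δω = ω₀/Q = 1.222e+05 rad/s; BW = Δω/(2π) = 1.945e+04 Hz.

(a) f₀ = 7653 Hz  (b) Q = 0.3935  (c) BW = 1.945e+04 Hz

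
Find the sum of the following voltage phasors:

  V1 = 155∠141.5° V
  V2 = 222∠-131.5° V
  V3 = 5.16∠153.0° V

Step 1 — Convert each phasor to rectangular form:
  V1 = 155·(cos(141.5°) + j·sin(141.5°)) = -121.3 + j96.49 V
  V2 = 222·(cos(-131.5°) + j·sin(-131.5°)) = -147.1 - j166.3 V
  V3 = 5.16·(cos(153.0°) + j·sin(153.0°)) = -4.598 + j2.343 V
Step 2 — Sum components: V_total = -273 - j67.44 V.
Step 3 — Convert to polar: |V_total| = 281.2 V, ∠V_total = -166.1°.

V_total = 281.2∠-166.1° V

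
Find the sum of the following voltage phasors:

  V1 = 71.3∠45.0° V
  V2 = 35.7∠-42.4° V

Step 1 — Convert each phasor to rectangular form:
  V1 = 71.3·(cos(45.0°) + j·sin(45.0°)) = 50.42 + j50.42 V
  V2 = 35.7·(cos(-42.4°) + j·sin(-42.4°)) = 26.36 - j24.07 V
Step 2 — Sum components: V_total = 76.78 + j26.34 V.
Step 3 — Convert to polar: |V_total| = 81.17 V, ∠V_total = 18.9°.

V_total = 81.17∠18.9° V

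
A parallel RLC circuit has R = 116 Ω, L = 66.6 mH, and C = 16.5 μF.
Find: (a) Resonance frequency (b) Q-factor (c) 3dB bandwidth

Step 1 — Resonance: ω₀ = 1/√(LC) = 1/√(0.0666·1.65e-05) = 953.9 rad/s.
Step 2 — f₀ = ω₀/(2π) = 151.8 Hz.
Step 3 — Parallel Q: Q = R/(ω₀L) = 116/(953.9·0.0666) = 1.826.
Step 4 — Bandwidth: Δω = ω₀/Q = 522.5 rad/s; BW = Δω/(2π) = 83.15 Hz.

(a) f₀ = 151.8 Hz  (b) Q = 1.826  (c) BW = 83.15 Hz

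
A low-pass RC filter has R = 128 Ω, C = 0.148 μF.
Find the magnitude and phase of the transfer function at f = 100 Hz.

Step 1 — Angular frequency: ω = 2π·100 = 628.3 rad/s.
Step 2 — Transfer function: H(jω) = 1/(1 + jωRC).
Step 3 — Denominator: 1 + jωRC = 1 + j·628.3·128·1.48e-07 = 1 + j0.0119.
Step 4 — H = 0.9999 - j0.0119.
Step 5 — Magnitude: |H| = 0.9999 (-0.0 dB); phase: φ = -0.7°.

|H| = 0.9999 (-0.0 dB), φ = -0.7°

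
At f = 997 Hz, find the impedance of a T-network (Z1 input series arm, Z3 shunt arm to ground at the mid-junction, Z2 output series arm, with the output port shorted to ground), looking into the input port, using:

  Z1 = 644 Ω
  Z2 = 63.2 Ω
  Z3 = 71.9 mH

Step 1 — Angular frequency: ω = 2π·f = 2π·997 = 6264 rad/s.
Step 2 — Component impedances:
  Z1: Z = R = 644 Ω
  Z2: Z = R = 63.2 Ω
  Z3: Z = jωL = j·6264·0.0719 = 0 + j450.4 Ω
Step 3 — With the output port shorted to ground, the output series arm Z2 runs from the junction to ground; the shunt arm Z3 also runs from the junction to ground. They appear in parallel: Z3 || Z2 = 61.98 + j8.697 Ω.
Step 4 — Series with input arm Z1: Z_in = Z1 + (Z3 || Z2) = 706 + j8.697 Ω = 706∠0.7° Ω.

Z = 706 + j8.697 Ω = 706∠0.7° Ω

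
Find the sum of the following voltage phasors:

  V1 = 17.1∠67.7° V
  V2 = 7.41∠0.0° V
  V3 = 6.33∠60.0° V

Step 1 — Convert each phasor to rectangular form:
  V1 = 17.1·(cos(67.7°) + j·sin(67.7°)) = 6.489 + j15.82 V
  V2 = 7.41·(cos(0.0°) + j·sin(0.0°)) = 7.41 V
  V3 = 6.33·(cos(60.0°) + j·sin(60.0°)) = 3.165 + j5.482 V
Step 2 — Sum components: V_total = 17.06 + j21.3 V.
Step 3 — Convert to polar: |V_total| = 27.29 V, ∠V_total = 51.3°.

V_total = 27.29∠51.3° V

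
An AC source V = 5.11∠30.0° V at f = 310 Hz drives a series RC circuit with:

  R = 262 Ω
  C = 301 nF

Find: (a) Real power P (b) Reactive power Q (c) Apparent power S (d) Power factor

Step 1 — Angular frequency: ω = 2π·f = 2π·310 = 1948 rad/s.
Step 2 — Component impedances:
  R: Z = R = 262 Ω
  C: Z = 1/(jωC) = -j/(ω·C) = 0 - j1706 Ω
Step 3 — Series combination: Z_total = R + C = 262 - j1706 Ω = 1726∠-81.3° Ω.
Step 4 — Source phasor: V = 5.11∠30.0° V = 4.425 + j2.555 V.
Step 5 — Current: I = V / Z = -0.001074 + j0.00276 A = 0.002961∠111.3° A.
Step 6 — Complex power: S = V·I* = 0.002297 - j0.01496 VA.
Step 7 — Real power: P = Re(S) = 0.002297 W.
Step 8 — Reactive power: Q = Im(S) = -0.01496 VAR.
Step 9 — Apparent power: |S| = 0.01513 VA.
Step 10 — Power factor: PF = P/|S| = 0.1518 (leading).

(a) P = 0.002297 W  (b) Q = -0.01496 VAR  (c) S = 0.01513 VA  (d) PF = 0.1518 (leading)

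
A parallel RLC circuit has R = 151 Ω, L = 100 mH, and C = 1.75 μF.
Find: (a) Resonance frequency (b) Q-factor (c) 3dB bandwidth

Step 1 — Resonance: ω₀ = 1/√(LC) = 1/√(0.1·1.75e-06) = 2390 rad/s.
Step 2 — f₀ = ω₀/(2π) = 380.5 Hz.
Step 3 — Parallel Q: Q = R/(ω₀L) = 151/(2390·0.1) = 0.6317.
Step 4 — Bandwidth: Δω = ω₀/Q = 3784 rad/s; BW = Δω/(2π) = 602.3 Hz.

(a) f₀ = 380.5 Hz  (b) Q = 0.6317  (c) BW = 602.3 Hz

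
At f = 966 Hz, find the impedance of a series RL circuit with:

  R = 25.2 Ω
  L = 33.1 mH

Step 1 — Angular frequency: ω = 2π·f = 2π·966 = 6070 rad/s.
Step 2 — Component impedances:
  R: Z = R = 25.2 Ω
  L: Z = jωL = j·6070·0.0331 = 0 + j200.9 Ω
Step 3 — Series combination: Z_total = R + L = 25.2 + j200.9 Ω = 202.5∠82.9° Ω.

Z = 25.2 + j200.9 Ω = 202.5∠82.9° Ω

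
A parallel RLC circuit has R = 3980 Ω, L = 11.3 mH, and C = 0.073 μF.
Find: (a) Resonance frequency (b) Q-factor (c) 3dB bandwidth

Step 1 — Resonance: ω₀ = 1/√(LC) = 1/√(0.0113·7.3e-08) = 3.482e+04 rad/s.
Step 2 — f₀ = ω₀/(2π) = 5541 Hz.
Step 3 — Parallel Q: Q = R/(ω₀L) = 3980/(3.482e+04·0.0113) = 10.12.
Step 4 — Bandwidth: Δω = ω₀/Q = 3442 rad/s; BW = Δω/(2π) = 547.8 Hz.

(a) f₀ = 5541 Hz  (b) Q = 10.12  (c) BW = 547.8 Hz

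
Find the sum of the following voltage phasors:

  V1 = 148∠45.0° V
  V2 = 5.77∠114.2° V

Step 1 — Convert each phasor to rectangular form:
  V1 = 148·(cos(45.0°) + j·sin(45.0°)) = 104.7 + j104.7 V
  V2 = 5.77·(cos(114.2°) + j·sin(114.2°)) = -2.365 + j5.263 V
Step 2 — Sum components: V_total = 102.3 + j109.9 V.
Step 3 — Convert to polar: |V_total| = 150.1 V, ∠V_total = 47.1°.

V_total = 150.1∠47.1° V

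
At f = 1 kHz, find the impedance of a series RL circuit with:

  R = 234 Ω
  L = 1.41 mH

Step 1 — Angular frequency: ω = 2π·f = 2π·1000 = 6283 rad/s.
Step 2 — Component impedances:
  R: Z = R = 234 Ω
  L: Z = jωL = j·6283·0.00141 = 0 + j8.859 Ω
Step 3 — Series combination: Z_total = R + L = 234 + j8.859 Ω = 234.2∠2.2° Ω.

Z = 234 + j8.859 Ω = 234.2∠2.2° Ω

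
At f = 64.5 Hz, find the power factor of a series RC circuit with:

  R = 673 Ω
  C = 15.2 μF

Step 1 — Angular frequency: ω = 2π·f = 2π·64.5 = 405.3 rad/s.
Step 2 — Component impedances:
  R: Z = R = 673 Ω
  C: Z = 1/(jωC) = -j/(ω·C) = 0 - j162.3 Ω
Step 3 — Series combination: Z_total = R + C = 673 - j162.3 Ω = 692.3∠-13.6° Ω.
Step 4 — Power factor: PF = cos(φ) = Re(Z)/|Z| = 673/692.3 = 0.9721.
Step 5 — Type: Im(Z) = -162.3 ⇒ leading (phase φ = -13.6°).

PF = 0.9721 (leading, φ = -13.6°)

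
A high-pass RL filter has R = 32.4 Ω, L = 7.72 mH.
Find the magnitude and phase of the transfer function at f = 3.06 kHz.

Step 1 — Angular frequency: ω = 2π·3060 = 1.923e+04 rad/s.
Step 2 — Transfer function: H(jω) = jωL/(R + jωL).
Step 3 — Numerator jωL = j·148.4; denominator R + jωL = 32.4 + j148.4.
Step 4 — H = 0.9545 + j0.2084.
Step 5 — Magnitude: |H| = 0.977 (-0.2 dB); phase: φ = 12.3°.

|H| = 0.977 (-0.2 dB), φ = 12.3°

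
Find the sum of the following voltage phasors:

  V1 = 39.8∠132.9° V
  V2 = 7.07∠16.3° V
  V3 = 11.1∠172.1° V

Step 1 — Convert each phasor to rectangular form:
  V1 = 39.8·(cos(132.9°) + j·sin(132.9°)) = -27.09 + j29.16 V
  V2 = 7.07·(cos(16.3°) + j·sin(16.3°)) = 6.786 + j1.984 V
  V3 = 11.1·(cos(172.1°) + j·sin(172.1°)) = -10.99 + j1.526 V
Step 2 — Sum components: V_total = -31.3 + j32.67 V.
Step 3 — Convert to polar: |V_total| = 45.24 V, ∠V_total = 133.8°.

V_total = 45.24∠133.8° V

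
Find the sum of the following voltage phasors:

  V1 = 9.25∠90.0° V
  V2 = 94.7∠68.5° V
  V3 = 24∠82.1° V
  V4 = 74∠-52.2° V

Step 1 — Convert each phasor to rectangular form:
  V1 = 9.25·(cos(90.0°) + j·sin(90.0°)) = 0 + j9.25 V
  V2 = 94.7·(cos(68.5°) + j·sin(68.5°)) = 34.71 + j88.11 V
  V3 = 24·(cos(82.1°) + j·sin(82.1°)) = 3.299 + j23.77 V
  V4 = 74·(cos(-52.2°) + j·sin(-52.2°)) = 45.36 - j58.47 V
Step 2 — Sum components: V_total = 83.36 + j62.66 V.
Step 3 — Convert to polar: |V_total| = 104.3 V, ∠V_total = 36.9°.

V_total = 104.3∠36.9° V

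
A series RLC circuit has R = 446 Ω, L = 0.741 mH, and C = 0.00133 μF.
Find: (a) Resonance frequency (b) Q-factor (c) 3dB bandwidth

Step 1 — Resonance condition Im(Z)=0 gives ω₀ = 1/√(LC).
Step 2 — ω₀ = 1/√(0.000741·1.33e-09) = 1.007e+06 rad/s.
Step 3 — f₀ = ω₀/(2π) = 1.603e+05 Hz.
Step 4 — Series Q: Q = ω₀L/R = 1.007e+06·0.000741/446 = 1.674.
Step 5 — 3dB bandwidth: Δω = ω₀/Q = 6.019e+05 rad/s; BW = Δω/(2π) = 9.579e+04 Hz.

(a) f₀ = 1.603e+05 Hz  (b) Q = 1.674  (c) BW = 9.579e+04 Hz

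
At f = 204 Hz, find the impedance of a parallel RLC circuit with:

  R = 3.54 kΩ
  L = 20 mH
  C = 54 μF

Step 1 — Angular frequency: ω = 2π·f = 2π·204 = 1282 rad/s.
Step 2 — Component impedances:
  R: Z = R = 3540 Ω
  L: Z = jωL = j·1282·0.02 = 0 + j25.64 Ω
  C: Z = 1/(jωC) = -j/(ω·C) = 0 - j14.45 Ω
Step 3 — Parallel combination: 1/Z_total = 1/R + 1/L + 1/C; Z_total = 0.3096 - j33.1 Ω = 33.1∠-89.5° Ω.

Z = 0.3096 - j33.1 Ω = 33.1∠-89.5° Ω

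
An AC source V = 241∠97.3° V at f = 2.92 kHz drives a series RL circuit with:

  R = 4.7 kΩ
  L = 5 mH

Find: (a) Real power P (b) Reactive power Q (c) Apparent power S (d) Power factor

Step 1 — Angular frequency: ω = 2π·f = 2π·2920 = 1.835e+04 rad/s.
Step 2 — Component impedances:
  R: Z = R = 4700 Ω
  L: Z = jωL = j·1.835e+04·0.005 = 0 + j91.73 Ω
Step 3 — Series combination: Z_total = R + L = 4700 + j91.73 Ω = 4701∠1.1° Ω.
Step 4 — Source phasor: V = 241∠97.3° V = -30.62 + j239 V.
Step 5 — Current: I = V / Z = -0.005521 + j0.05097 A = 0.05127∠96.2° A.
Step 6 — Complex power: S = V·I* = 12.35 + j0.2411 VA.
Step 7 — Real power: P = Re(S) = 12.35 W.
Step 8 — Reactive power: Q = Im(S) = 0.2411 VAR.
Step 9 — Apparent power: |S| = 12.36 VA.
Step 10 — Power factor: PF = P/|S| = 0.9998 (lagging).

(a) P = 12.35 W  (b) Q = 0.2411 VAR  (c) S = 12.36 VA  (d) PF = 0.9998 (lagging)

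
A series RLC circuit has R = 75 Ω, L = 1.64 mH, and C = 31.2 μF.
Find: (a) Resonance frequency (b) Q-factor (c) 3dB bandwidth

Step 1 — Resonance condition Im(Z)=0 gives ω₀ = 1/√(LC).
Step 2 — ω₀ = 1/√(0.00164·3.12e-05) = 4421 rad/s.
Step 3 — f₀ = ω₀/(2π) = 703.6 Hz.
Step 4 — Series Q: Q = ω₀L/R = 4421·0.00164/75 = 0.09667.
Step 5 — 3dB bandwidth: Δω = ω₀/Q = 4.573e+04 rad/s; BW = Δω/(2π) = 7278 Hz.

(a) f₀ = 703.6 Hz  (b) Q = 0.09667  (c) BW = 7278 Hz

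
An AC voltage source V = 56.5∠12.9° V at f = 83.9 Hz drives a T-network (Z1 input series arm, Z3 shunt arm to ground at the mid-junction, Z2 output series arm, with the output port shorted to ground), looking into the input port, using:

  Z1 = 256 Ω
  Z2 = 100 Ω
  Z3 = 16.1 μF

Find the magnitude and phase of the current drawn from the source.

Step 1 — Angular frequency: ω = 2π·f = 2π·83.9 = 527.2 rad/s.
Step 2 — Component impedances:
  Z1: Z = R = 256 Ω
  Z2: Z = R = 100 Ω
  Z3: Z = 1/(jωC) = -j/(ω·C) = 0 - j117.8 Ω
Step 3 — With the output port shorted to ground, the output series arm Z2 runs from the junction to ground; the shunt arm Z3 also runs from the junction to ground. They appear in parallel: Z3 || Z2 = 58.13 - j49.33 Ω.
Step 4 — Series with input arm Z1: Z_in = Z1 + (Z3 || Z2) = 314.1 - j49.33 Ω = 318∠-8.9° Ω.
Step 5 — Source phasor: V = 56.5∠12.9° V = 55.07 + j12.61 V.
Step 6 — Ohm's law: I = V / Z_total = (55.07 + j12.61) / (314.1 - j49.33) = 0.1649 + j0.06606 A.
Step 7 — Convert to polar: |I| = 0.1777 A, ∠I = 21.8°.

I = 0.1777∠21.8° A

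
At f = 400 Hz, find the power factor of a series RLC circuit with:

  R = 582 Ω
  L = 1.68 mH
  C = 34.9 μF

Step 1 — Angular frequency: ω = 2π·f = 2π·400 = 2513 rad/s.
Step 2 — Component impedances:
  R: Z = R = 582 Ω
  L: Z = jωL = j·2513·0.00168 = 0 + j4.222 Ω
  C: Z = 1/(jωC) = -j/(ω·C) = 0 - j11.4 Ω
Step 3 — Series combination: Z_total = R + L + C = 582 - j7.178 Ω = 582∠-0.7° Ω.
Step 4 — Power factor: PF = cos(φ) = Re(Z)/|Z| = 582/582.04 = 0.9999.
Step 5 — Type: Im(Z) = -7.178 ⇒ leading (phase φ = -0.7°).

PF = 0.9999 (leading, φ = -0.7°)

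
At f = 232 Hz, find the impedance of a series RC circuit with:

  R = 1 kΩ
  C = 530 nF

Step 1 — Angular frequency: ω = 2π·f = 2π·232 = 1458 rad/s.
Step 2 — Component impedances:
  R: Z = R = 1000 Ω
  C: Z = 1/(jωC) = -j/(ω·C) = 0 - j1294 Ω
Step 3 — Series combination: Z_total = R + C = 1000 - j1294 Ω = 1636∠-52.3° Ω.

Z = 1000 - j1294 Ω = 1636∠-52.3° Ω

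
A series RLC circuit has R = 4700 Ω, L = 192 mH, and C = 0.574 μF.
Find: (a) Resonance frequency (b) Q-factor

Step 1 — Resonance condition Im(Z)=0 gives ω₀ = 1/√(LC).
Step 2 — ω₀ = 1/√(0.192·5.74e-07) = 3012 rad/s.
Step 3 — f₀ = ω₀/(2π) = 479.4 Hz.
Step 4 — Series Q: Q = ω₀L/R = 3012·0.192/4700 = 0.1231.

(a) f₀ = 479.4 Hz  (b) Q = 0.1231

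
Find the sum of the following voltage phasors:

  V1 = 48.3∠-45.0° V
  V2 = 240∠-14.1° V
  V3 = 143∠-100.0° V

Step 1 — Convert each phasor to rectangular form:
  V1 = 48.3·(cos(-45.0°) + j·sin(-45.0°)) = 34.15 - j34.15 V
  V2 = 240·(cos(-14.1°) + j·sin(-14.1°)) = 232.8 - j58.47 V
  V3 = 143·(cos(-100.0°) + j·sin(-100.0°)) = -24.83 - j140.8 V
Step 2 — Sum components: V_total = 242.1 - j233.4 V.
Step 3 — Convert to polar: |V_total| = 336.3 V, ∠V_total = -44.0°.

V_total = 336.3∠-44.0° V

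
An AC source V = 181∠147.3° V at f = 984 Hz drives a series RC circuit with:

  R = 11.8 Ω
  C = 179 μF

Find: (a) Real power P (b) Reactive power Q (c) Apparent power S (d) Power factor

Step 1 — Angular frequency: ω = 2π·f = 2π·984 = 6183 rad/s.
Step 2 — Component impedances:
  R: Z = R = 11.8 Ω
  C: Z = 1/(jωC) = -j/(ω·C) = 0 - j0.9036 Ω
Step 3 — Series combination: Z_total = R + C = 11.8 - j0.9036 Ω = 11.83∠-4.4° Ω.
Step 4 — Source phasor: V = 181∠147.3° V = -152.3 + j97.78 V.
Step 5 — Current: I = V / Z = -13.46 + j7.256 A = 15.29∠151.7° A.
Step 6 — Complex power: S = V·I* = 2760 - j211.4 VA.
Step 7 — Real power: P = Re(S) = 2760 W.
Step 8 — Reactive power: Q = Im(S) = -211.4 VAR.
Step 9 — Apparent power: |S| = 2768 VA.
Step 10 — Power factor: PF = P/|S| = 0.9971 (leading).

(a) P = 2760 W  (b) Q = -211.4 VAR  (c) S = 2768 VA  (d) PF = 0.9971 (leading)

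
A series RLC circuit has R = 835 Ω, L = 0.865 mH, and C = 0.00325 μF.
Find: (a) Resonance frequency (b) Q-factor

Step 1 — Resonance condition Im(Z)=0 gives ω₀ = 1/√(LC).
Step 2 — ω₀ = 1/√(0.000865·3.25e-09) = 5.964e+05 rad/s.
Step 3 — f₀ = ω₀/(2π) = 9.492e+04 Hz.
Step 4 — Series Q: Q = ω₀L/R = 5.964e+05·0.000865/835 = 0.6178.

(a) f₀ = 9.492e+04 Hz  (b) Q = 0.6178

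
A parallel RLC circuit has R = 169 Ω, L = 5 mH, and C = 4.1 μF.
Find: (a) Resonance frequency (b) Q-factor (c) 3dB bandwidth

Step 1 — Resonance: ω₀ = 1/√(LC) = 1/√(0.005·4.1e-06) = 6984 rad/s.
Step 2 — f₀ = ω₀/(2π) = 1112 Hz.
Step 3 — Parallel Q: Q = R/(ω₀L) = 169/(6984·0.005) = 4.839.
Step 4 — Bandwidth: Δω = ω₀/Q = 1443 rad/s; BW = Δω/(2π) = 229.7 Hz.

(a) f₀ = 1112 Hz  (b) Q = 4.839  (c) BW = 229.7 Hz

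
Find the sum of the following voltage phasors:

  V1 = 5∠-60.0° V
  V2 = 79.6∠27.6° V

Step 1 — Convert each phasor to rectangular form:
  V1 = 5·(cos(-60.0°) + j·sin(-60.0°)) = 2.5 - j4.33 V
  V2 = 79.6·(cos(27.6°) + j·sin(27.6°)) = 70.54 + j36.88 V
Step 2 — Sum components: V_total = 73.04 + j32.55 V.
Step 3 — Convert to polar: |V_total| = 79.97 V, ∠V_total = 24.0°.

V_total = 79.97∠24.0° V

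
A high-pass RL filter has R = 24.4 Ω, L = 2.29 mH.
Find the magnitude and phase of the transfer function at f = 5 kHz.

Step 1 — Angular frequency: ω = 2π·5000 = 3.142e+04 rad/s.
Step 2 — Transfer function: H(jω) = jωL/(R + jωL).
Step 3 — Numerator jωL = j·71.94; denominator R + jωL = 24.4 + j71.94.
Step 4 — H = 0.8968 + j0.3042.
Step 5 — Magnitude: |H| = 0.947 (-0.5 dB); phase: φ = 18.7°.

|H| = 0.947 (-0.5 dB), φ = 18.7°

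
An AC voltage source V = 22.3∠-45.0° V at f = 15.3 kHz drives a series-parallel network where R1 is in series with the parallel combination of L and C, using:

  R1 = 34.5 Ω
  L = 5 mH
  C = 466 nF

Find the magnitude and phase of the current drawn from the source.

Step 1 — Angular frequency: ω = 2π·f = 2π·1.53e+04 = 9.613e+04 rad/s.
Step 2 — Component impedances:
  R1: Z = R = 34.5 Ω
  L: Z = jωL = j·9.613e+04·0.005 = 0 + j480.7 Ω
  C: Z = 1/(jωC) = -j/(ω·C) = 0 - j22.32 Ω
Step 3 — Parallel branch: L || C = 1/(1/L + 1/C) = 0 - j23.41 Ω.
Step 4 — Series with R1: Z_total = R1 + (L || C) = 34.5 - j23.41 Ω = 41.69∠-34.2° Ω.
Step 5 — Source phasor: V = 22.3∠-45.0° V = 15.77 - j15.77 V.
Step 6 — Ohm's law: I = V / Z_total = (15.77 - j15.77) / (34.5 - j23.41) = 0.5253 - j0.1006 A.
Step 7 — Convert to polar: |I| = 0.5349 A, ∠I = -10.8°.

I = 0.5349∠-10.8° A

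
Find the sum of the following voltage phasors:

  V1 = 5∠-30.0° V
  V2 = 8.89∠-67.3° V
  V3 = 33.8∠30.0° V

Step 1 — Convert each phasor to rectangular form:
  V1 = 5·(cos(-30.0°) + j·sin(-30.0°)) = 4.33 - j2.5 V
  V2 = 8.89·(cos(-67.3°) + j·sin(-67.3°)) = 3.431 - j8.201 V
  V3 = 33.8·(cos(30.0°) + j·sin(30.0°)) = 29.27 + j16.9 V
Step 2 — Sum components: V_total = 37.03 + j6.199 V.
Step 3 — Convert to polar: |V_total| = 37.55 V, ∠V_total = 9.5°.

V_total = 37.55∠9.5° V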